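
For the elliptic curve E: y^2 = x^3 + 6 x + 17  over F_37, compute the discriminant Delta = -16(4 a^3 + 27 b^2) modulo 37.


4 a^3 + 27 b^2 = 4*6^3 + 27*17^2 = 864 + 7803 = 8667
Delta = -16 * (8667) = -138672
Delta mod 37 = 4

Delta = 4 (mod 37)


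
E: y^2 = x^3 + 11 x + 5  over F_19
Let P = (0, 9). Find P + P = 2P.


Doubling: s = (3 x1^2 + a) / (2 y1)
s = (3*0^2 + 11) / (2*9) mod 19 = 8
x3 = s^2 - 2 x1 mod 19 = 8^2 - 2*0 = 7
y3 = s (x1 - x3) - y1 mod 19 = 8 * (0 - 7) - 9 = 11

2P = (7, 11)


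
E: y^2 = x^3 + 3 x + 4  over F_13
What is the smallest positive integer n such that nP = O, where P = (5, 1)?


Compute successive multiples of P until we hit O:
  1P = (5, 1)
  2P = (3, 12)
  3P = (6, 11)
  4P = (11, 4)
  5P = (7, 11)
  6P = (0, 11)
  7P = (12, 0)
  8P = (0, 2)
  ... (continuing to 14P)
  14P = O

ord(P) = 14


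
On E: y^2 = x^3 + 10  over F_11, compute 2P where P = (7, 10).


k = 2 = 10_2 (binary, LSB first: 01)
Double-and-add from P = (7, 10):
  bit 0 = 0: acc unchanged = O
  bit 1 = 1: acc = O + (1, 0) = (1, 0)

2P = (1, 0)


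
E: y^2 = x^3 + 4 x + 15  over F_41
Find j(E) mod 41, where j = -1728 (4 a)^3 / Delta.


Delta = -16(4 a^3 + 27 b^2) mod 41 = 15
-1728 * (4 a)^3 = -1728 * (4*4)^3 mod 41 = 24
j = 24 * 15^(-1) mod 41 = 18

j = 18 (mod 41)


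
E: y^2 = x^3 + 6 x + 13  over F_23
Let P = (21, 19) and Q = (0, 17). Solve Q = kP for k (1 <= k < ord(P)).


Enumerate multiples of P until we hit Q = (0, 17):
  1P = (21, 19)
  2P = (22, 12)
  3P = (6, 14)
  4P = (14, 14)
  5P = (4, 3)
  6P = (0, 17)
Match found at i = 6.

k = 6


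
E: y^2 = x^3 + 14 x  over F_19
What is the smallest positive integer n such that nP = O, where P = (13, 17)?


Compute successive multiples of P until we hit O:
  1P = (13, 17)
  2P = (16, 8)
  3P = (18, 17)
  4P = (7, 2)
  5P = (10, 0)
  6P = (7, 17)
  7P = (18, 2)
  8P = (16, 11)
  ... (continuing to 10P)
  10P = O

ord(P) = 10


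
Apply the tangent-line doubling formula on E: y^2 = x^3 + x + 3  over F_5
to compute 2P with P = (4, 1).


Doubling: s = (3 x1^2 + a) / (2 y1)
s = (3*4^2 + 1) / (2*1) mod 5 = 2
x3 = s^2 - 2 x1 mod 5 = 2^2 - 2*4 = 1
y3 = s (x1 - x3) - y1 mod 5 = 2 * (4 - 1) - 1 = 0

2P = (1, 0)


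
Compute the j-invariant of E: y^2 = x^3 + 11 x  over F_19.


Delta = -16(4 a^3 + 27 b^2) mod 19 = 12
-1728 * (4 a)^3 = -1728 * (4*11)^3 mod 19 = 7
j = 7 * 12^(-1) mod 19 = 18

j = 18 (mod 19)


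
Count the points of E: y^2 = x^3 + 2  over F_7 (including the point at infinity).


For each x in F_7, count y with y^2 = x^3 + 0 x + 2 mod 7:
  x = 0: RHS = 2, y in [3, 4]  -> 2 point(s)
  x = 3: RHS = 1, y in [1, 6]  -> 2 point(s)
  x = 5: RHS = 1, y in [1, 6]  -> 2 point(s)
  x = 6: RHS = 1, y in [1, 6]  -> 2 point(s)
Affine points: 8. Add the point at infinity: total = 9.

#E(F_7) = 9


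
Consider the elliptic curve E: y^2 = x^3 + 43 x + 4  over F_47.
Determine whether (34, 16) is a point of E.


Check whether y^2 = x^3 + 43 x + 4 (mod 47) for (x, y) = (34, 16).
LHS: y^2 = 16^2 mod 47 = 21
RHS: x^3 + 43 x + 4 = 34^3 + 43*34 + 4 mod 47 = 21
LHS = RHS

Yes, on the curve


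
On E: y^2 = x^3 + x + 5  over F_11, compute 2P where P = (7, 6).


k = 2 = 10_2 (binary, LSB first: 01)
Double-and-add from P = (7, 6):
  bit 0 = 0: acc unchanged = O
  bit 1 = 1: acc = O + (0, 7) = (0, 7)

2P = (0, 7)


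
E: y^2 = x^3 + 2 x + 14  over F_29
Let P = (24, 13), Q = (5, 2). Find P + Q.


P != Q, so use the chord formula.
s = (y2 - y1) / (x2 - x1) = (18) / (10) mod 29 = 25
x3 = s^2 - x1 - x2 mod 29 = 25^2 - 24 - 5 = 16
y3 = s (x1 - x3) - y1 mod 29 = 25 * (24 - 16) - 13 = 13

P + Q = (16, 13)


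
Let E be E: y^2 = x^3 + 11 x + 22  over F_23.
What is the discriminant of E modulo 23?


4 a^3 + 27 b^2 = 4*11^3 + 27*22^2 = 5324 + 13068 = 18392
Delta = -16 * (18392) = -294272
Delta mod 23 = 13

Delta = 13 (mod 23)


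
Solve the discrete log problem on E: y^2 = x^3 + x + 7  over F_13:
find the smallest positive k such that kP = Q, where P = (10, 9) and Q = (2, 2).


Enumerate multiples of P until we hit Q = (2, 2):
  1P = (10, 9)
  2P = (2, 2)
Match found at i = 2.

k = 2


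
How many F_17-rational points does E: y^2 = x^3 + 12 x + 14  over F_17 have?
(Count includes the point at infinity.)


For each x in F_17, count y with y^2 = x^3 + 12 x + 14 mod 17:
  x = 3: RHS = 9, y in [3, 14]  -> 2 point(s)
  x = 6: RHS = 13, y in [8, 9]  -> 2 point(s)
  x = 7: RHS = 16, y in [4, 13]  -> 2 point(s)
  x = 9: RHS = 1, y in [1, 16]  -> 2 point(s)
  x = 11: RHS = 15, y in [7, 10]  -> 2 point(s)
  x = 12: RHS = 16, y in [4, 13]  -> 2 point(s)
  x = 13: RHS = 4, y in [2, 15]  -> 2 point(s)
  x = 14: RHS = 2, y in [6, 11]  -> 2 point(s)
  x = 15: RHS = 16, y in [4, 13]  -> 2 point(s)
  x = 16: RHS = 1, y in [1, 16]  -> 2 point(s)
Affine points: 20. Add the point at infinity: total = 21.

#E(F_17) = 21


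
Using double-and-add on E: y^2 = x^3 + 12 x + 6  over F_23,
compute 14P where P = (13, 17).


k = 14 = 1110_2 (binary, LSB first: 0111)
Double-and-add from P = (13, 17):
  bit 0 = 0: acc unchanged = O
  bit 1 = 1: acc = O + (6, 8) = (6, 8)
  bit 2 = 1: acc = (6, 8) + (4, 7) = (19, 20)
  bit 3 = 1: acc = (19, 20) + (16, 4) = (19, 3)

14P = (19, 3)


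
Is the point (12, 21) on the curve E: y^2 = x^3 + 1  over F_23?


Check whether y^2 = x^3 + 0 x + 1 (mod 23) for (x, y) = (12, 21).
LHS: y^2 = 21^2 mod 23 = 4
RHS: x^3 + 0 x + 1 = 12^3 + 0*12 + 1 mod 23 = 4
LHS = RHS

Yes, on the curve


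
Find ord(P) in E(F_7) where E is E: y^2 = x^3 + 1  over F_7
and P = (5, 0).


Compute successive multiples of P until we hit O:
  1P = (5, 0)
  2P = O

ord(P) = 2


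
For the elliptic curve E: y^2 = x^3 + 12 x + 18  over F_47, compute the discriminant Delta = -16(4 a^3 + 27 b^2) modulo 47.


4 a^3 + 27 b^2 = 4*12^3 + 27*18^2 = 6912 + 8748 = 15660
Delta = -16 * (15660) = -250560
Delta mod 47 = 44

Delta = 44 (mod 47)


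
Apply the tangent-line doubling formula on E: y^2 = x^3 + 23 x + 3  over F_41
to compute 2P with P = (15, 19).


Doubling: s = (3 x1^2 + a) / (2 y1)
s = (3*15^2 + 23) / (2*19) mod 41 = 27
x3 = s^2 - 2 x1 mod 41 = 27^2 - 2*15 = 2
y3 = s (x1 - x3) - y1 mod 41 = 27 * (15 - 2) - 19 = 4

2P = (2, 4)


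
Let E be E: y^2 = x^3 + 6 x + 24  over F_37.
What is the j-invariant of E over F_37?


Delta = -16(4 a^3 + 27 b^2) mod 37 = 7
-1728 * (4 a)^3 = -1728 * (4*6)^3 mod 37 = 31
j = 31 * 7^(-1) mod 37 = 15

j = 15 (mod 37)


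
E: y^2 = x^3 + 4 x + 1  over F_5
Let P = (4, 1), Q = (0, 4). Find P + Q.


P != Q, so use the chord formula.
s = (y2 - y1) / (x2 - x1) = (3) / (1) mod 5 = 3
x3 = s^2 - x1 - x2 mod 5 = 3^2 - 4 - 0 = 0
y3 = s (x1 - x3) - y1 mod 5 = 3 * (4 - 0) - 1 = 1

P + Q = (0, 1)


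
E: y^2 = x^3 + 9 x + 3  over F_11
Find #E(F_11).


For each x in F_11, count y with y^2 = x^3 + 9 x + 3 mod 11:
  x = 0: RHS = 3, y in [5, 6]  -> 2 point(s)
  x = 4: RHS = 4, y in [2, 9]  -> 2 point(s)
  x = 6: RHS = 9, y in [3, 8]  -> 2 point(s)
  x = 8: RHS = 4, y in [2, 9]  -> 2 point(s)
  x = 10: RHS = 4, y in [2, 9]  -> 2 point(s)
Affine points: 10. Add the point at infinity: total = 11.

#E(F_11) = 11


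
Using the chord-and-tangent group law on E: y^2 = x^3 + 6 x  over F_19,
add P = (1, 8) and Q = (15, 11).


P != Q, so use the chord formula.
s = (y2 - y1) / (x2 - x1) = (3) / (14) mod 19 = 7
x3 = s^2 - x1 - x2 mod 19 = 7^2 - 1 - 15 = 14
y3 = s (x1 - x3) - y1 mod 19 = 7 * (1 - 14) - 8 = 15

P + Q = (14, 15)


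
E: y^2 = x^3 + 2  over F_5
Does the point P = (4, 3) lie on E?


Check whether y^2 = x^3 + 0 x + 2 (mod 5) for (x, y) = (4, 3).
LHS: y^2 = 3^2 mod 5 = 4
RHS: x^3 + 0 x + 2 = 4^3 + 0*4 + 2 mod 5 = 1
LHS != RHS

No, not on the curve


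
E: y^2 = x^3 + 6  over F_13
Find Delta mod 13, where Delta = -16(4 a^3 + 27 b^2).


4 a^3 + 27 b^2 = 4*0^3 + 27*6^2 = 0 + 972 = 972
Delta = -16 * (972) = -15552
Delta mod 13 = 9

Delta = 9 (mod 13)


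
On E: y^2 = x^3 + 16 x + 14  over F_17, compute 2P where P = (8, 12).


Doubling: s = (3 x1^2 + a) / (2 y1)
s = (3*8^2 + 16) / (2*12) mod 17 = 3
x3 = s^2 - 2 x1 mod 17 = 3^2 - 2*8 = 10
y3 = s (x1 - x3) - y1 mod 17 = 3 * (8 - 10) - 12 = 16

2P = (10, 16)


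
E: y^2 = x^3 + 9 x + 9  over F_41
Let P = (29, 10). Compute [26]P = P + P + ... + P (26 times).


k = 26 = 11010_2 (binary, LSB first: 01011)
Double-and-add from P = (29, 10):
  bit 0 = 0: acc unchanged = O
  bit 1 = 1: acc = O + (14, 3) = (14, 3)
  bit 2 = 0: acc unchanged = (14, 3)
  bit 3 = 1: acc = (14, 3) + (17, 27) = (33, 9)
  bit 4 = 1: acc = (33, 9) + (11, 2) = (37, 27)

26P = (37, 27)


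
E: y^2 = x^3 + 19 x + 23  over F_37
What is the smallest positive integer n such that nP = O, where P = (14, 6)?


Compute successive multiples of P until we hit O:
  1P = (14, 6)
  2P = (36, 22)
  3P = (23, 11)
  4P = (30, 18)
  5P = (19, 18)
  6P = (29, 32)
  7P = (22, 27)
  8P = (5, 13)
  ... (continuing to 20P)
  20P = O

ord(P) = 20


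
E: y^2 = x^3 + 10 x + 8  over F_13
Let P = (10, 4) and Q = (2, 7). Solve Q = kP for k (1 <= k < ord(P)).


Enumerate multiples of P until we hit Q = (2, 7):
  1P = (10, 4)
  2P = (2, 7)
Match found at i = 2.

k = 2


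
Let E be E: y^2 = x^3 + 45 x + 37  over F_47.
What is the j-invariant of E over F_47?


Delta = -16(4 a^3 + 27 b^2) mod 47 = 35
-1728 * (4 a)^3 = -1728 * (4*45)^3 mod 47 = 8
j = 8 * 35^(-1) mod 47 = 15

j = 15 (mod 47)


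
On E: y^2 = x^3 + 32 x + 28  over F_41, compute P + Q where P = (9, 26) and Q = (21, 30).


P != Q, so use the chord formula.
s = (y2 - y1) / (x2 - x1) = (4) / (12) mod 41 = 14
x3 = s^2 - x1 - x2 mod 41 = 14^2 - 9 - 21 = 2
y3 = s (x1 - x3) - y1 mod 41 = 14 * (9 - 2) - 26 = 31

P + Q = (2, 31)


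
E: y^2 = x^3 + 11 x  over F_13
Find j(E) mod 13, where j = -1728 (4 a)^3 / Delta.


Delta = -16(4 a^3 + 27 b^2) mod 13 = 5
-1728 * (4 a)^3 = -1728 * (4*11)^3 mod 13 = 8
j = 8 * 5^(-1) mod 13 = 12

j = 12 (mod 13)


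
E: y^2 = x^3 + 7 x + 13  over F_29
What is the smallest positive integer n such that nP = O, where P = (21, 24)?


Compute successive multiples of P until we hit O:
  1P = (21, 24)
  2P = (15, 19)
  3P = (9, 15)
  4P = (5, 17)
  5P = (28, 11)
  6P = (16, 4)
  7P = (8, 28)
  8P = (20, 27)
  ... (continuing to 36P)
  36P = O

ord(P) = 36


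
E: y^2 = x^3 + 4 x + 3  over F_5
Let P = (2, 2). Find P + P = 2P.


Doubling: s = (3 x1^2 + a) / (2 y1)
s = (3*2^2 + 4) / (2*2) mod 5 = 4
x3 = s^2 - 2 x1 mod 5 = 4^2 - 2*2 = 2
y3 = s (x1 - x3) - y1 mod 5 = 4 * (2 - 2) - 2 = 3

2P = (2, 3)


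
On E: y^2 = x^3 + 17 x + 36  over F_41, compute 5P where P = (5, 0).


k = 5 = 101_2 (binary, LSB first: 101)
Double-and-add from P = (5, 0):
  bit 0 = 1: acc = O + (5, 0) = (5, 0)
  bit 1 = 0: acc unchanged = (5, 0)
  bit 2 = 1: acc = (5, 0) + O = (5, 0)

5P = (5, 0)


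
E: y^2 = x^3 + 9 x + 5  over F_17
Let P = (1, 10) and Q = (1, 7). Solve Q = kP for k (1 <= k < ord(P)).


Enumerate multiples of P until we hit Q = (1, 7):
  1P = (1, 10)
  2P = (14, 6)
  3P = (3, 5)
  4P = (15, 8)
  5P = (9, 13)
  6P = (9, 4)
  7P = (15, 9)
  8P = (3, 12)
  9P = (14, 11)
  10P = (1, 7)
Match found at i = 10.

k = 10


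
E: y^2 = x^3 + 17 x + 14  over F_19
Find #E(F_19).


For each x in F_19, count y with y^2 = x^3 + 17 x + 14 mod 19:
  x = 3: RHS = 16, y in [4, 15]  -> 2 point(s)
  x = 6: RHS = 9, y in [3, 16]  -> 2 point(s)
  x = 7: RHS = 1, y in [1, 18]  -> 2 point(s)
  x = 8: RHS = 16, y in [4, 15]  -> 2 point(s)
  x = 10: RHS = 6, y in [5, 14]  -> 2 point(s)
  x = 13: RHS = 0, y in [0]  -> 1 point(s)
Affine points: 11. Add the point at infinity: total = 12.

#E(F_19) = 12


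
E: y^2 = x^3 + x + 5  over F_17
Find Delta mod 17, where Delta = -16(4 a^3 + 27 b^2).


4 a^3 + 27 b^2 = 4*1^3 + 27*5^2 = 4 + 675 = 679
Delta = -16 * (679) = -10864
Delta mod 17 = 16

Delta = 16 (mod 17)


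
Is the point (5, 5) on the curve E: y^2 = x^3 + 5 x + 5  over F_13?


Check whether y^2 = x^3 + 5 x + 5 (mod 13) for (x, y) = (5, 5).
LHS: y^2 = 5^2 mod 13 = 12
RHS: x^3 + 5 x + 5 = 5^3 + 5*5 + 5 mod 13 = 12
LHS = RHS

Yes, on the curve


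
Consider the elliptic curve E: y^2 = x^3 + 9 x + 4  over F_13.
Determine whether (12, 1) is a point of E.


Check whether y^2 = x^3 + 9 x + 4 (mod 13) for (x, y) = (12, 1).
LHS: y^2 = 1^2 mod 13 = 1
RHS: x^3 + 9 x + 4 = 12^3 + 9*12 + 4 mod 13 = 7
LHS != RHS

No, not on the curve


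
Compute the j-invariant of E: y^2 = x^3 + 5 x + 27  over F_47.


Delta = -16(4 a^3 + 27 b^2) mod 47 = 9
-1728 * (4 a)^3 = -1728 * (4*5)^3 mod 47 = 16
j = 16 * 9^(-1) mod 47 = 7

j = 7 (mod 47)


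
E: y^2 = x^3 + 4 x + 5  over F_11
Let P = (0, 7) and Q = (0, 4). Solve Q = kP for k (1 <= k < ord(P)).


Enumerate multiples of P until we hit Q = (0, 4):
  1P = (0, 7)
  2P = (3, 0)
  3P = (0, 4)
Match found at i = 3.

k = 3


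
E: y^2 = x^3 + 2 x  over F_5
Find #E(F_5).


For each x in F_5, count y with y^2 = x^3 + 2 x + 0 mod 5:
  x = 0: RHS = 0, y in [0]  -> 1 point(s)
Affine points: 1. Add the point at infinity: total = 2.

#E(F_5) = 2


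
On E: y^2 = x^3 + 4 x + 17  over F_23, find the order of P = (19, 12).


Compute successive multiples of P until we hit O:
  1P = (19, 12)
  2P = (21, 22)
  3P = (8, 20)
  4P = (22, 9)
  5P = (6, 21)
  6P = (11, 9)
  7P = (5, 22)
  8P = (15, 18)
  ... (continuing to 22P)
  22P = O

ord(P) = 22


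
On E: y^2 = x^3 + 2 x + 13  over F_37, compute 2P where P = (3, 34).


Doubling: s = (3 x1^2 + a) / (2 y1)
s = (3*3^2 + 2) / (2*34) mod 37 = 26
x3 = s^2 - 2 x1 mod 37 = 26^2 - 2*3 = 4
y3 = s (x1 - x3) - y1 mod 37 = 26 * (3 - 4) - 34 = 14

2P = (4, 14)


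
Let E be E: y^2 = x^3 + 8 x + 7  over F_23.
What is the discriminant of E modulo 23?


4 a^3 + 27 b^2 = 4*8^3 + 27*7^2 = 2048 + 1323 = 3371
Delta = -16 * (3371) = -53936
Delta mod 23 = 22

Delta = 22 (mod 23)


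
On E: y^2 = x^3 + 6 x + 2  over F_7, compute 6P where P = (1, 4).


k = 6 = 110_2 (binary, LSB first: 011)
Double-and-add from P = (1, 4):
  bit 0 = 0: acc unchanged = O
  bit 1 = 1: acc = O + (2, 1) = (2, 1)
  bit 2 = 1: acc = (2, 1) + (0, 3) = (6, 3)

6P = (6, 3)


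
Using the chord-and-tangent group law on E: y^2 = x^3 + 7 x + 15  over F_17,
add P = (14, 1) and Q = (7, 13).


P != Q, so use the chord formula.
s = (y2 - y1) / (x2 - x1) = (12) / (10) mod 17 = 8
x3 = s^2 - x1 - x2 mod 17 = 8^2 - 14 - 7 = 9
y3 = s (x1 - x3) - y1 mod 17 = 8 * (14 - 9) - 1 = 5

P + Q = (9, 5)


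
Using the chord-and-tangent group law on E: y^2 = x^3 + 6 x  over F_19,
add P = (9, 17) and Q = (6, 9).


P != Q, so use the chord formula.
s = (y2 - y1) / (x2 - x1) = (11) / (16) mod 19 = 9
x3 = s^2 - x1 - x2 mod 19 = 9^2 - 9 - 6 = 9
y3 = s (x1 - x3) - y1 mod 19 = 9 * (9 - 9) - 17 = 2

P + Q = (9, 2)


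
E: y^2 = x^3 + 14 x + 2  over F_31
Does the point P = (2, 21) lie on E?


Check whether y^2 = x^3 + 14 x + 2 (mod 31) for (x, y) = (2, 21).
LHS: y^2 = 21^2 mod 31 = 7
RHS: x^3 + 14 x + 2 = 2^3 + 14*2 + 2 mod 31 = 7
LHS = RHS

Yes, on the curve


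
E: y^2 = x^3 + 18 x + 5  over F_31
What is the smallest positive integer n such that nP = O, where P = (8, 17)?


Compute successive multiples of P until we hit O:
  1P = (8, 17)
  2P = (17, 4)
  3P = (10, 10)
  4P = (2, 24)
  5P = (6, 22)
  6P = (0, 25)
  7P = (24, 30)
  8P = (24, 1)
  ... (continuing to 15P)
  15P = O

ord(P) = 15


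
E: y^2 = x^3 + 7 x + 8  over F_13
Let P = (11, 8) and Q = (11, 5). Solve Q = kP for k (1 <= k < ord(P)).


Enumerate multiples of P until we hit Q = (11, 5):
  1P = (11, 8)
  2P = (8, 11)
  3P = (8, 2)
  4P = (11, 5)
Match found at i = 4.

k = 4


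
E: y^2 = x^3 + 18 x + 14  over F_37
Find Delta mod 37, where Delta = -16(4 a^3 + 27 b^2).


4 a^3 + 27 b^2 = 4*18^3 + 27*14^2 = 23328 + 5292 = 28620
Delta = -16 * (28620) = -457920
Delta mod 37 = 29

Delta = 29 (mod 37)


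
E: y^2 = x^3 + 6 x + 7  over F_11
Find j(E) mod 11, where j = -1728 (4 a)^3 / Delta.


Delta = -16(4 a^3 + 27 b^2) mod 11 = 10
-1728 * (4 a)^3 = -1728 * (4*6)^3 mod 11 = 3
j = 3 * 10^(-1) mod 11 = 8

j = 8 (mod 11)


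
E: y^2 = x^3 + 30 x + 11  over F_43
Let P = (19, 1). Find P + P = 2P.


Doubling: s = (3 x1^2 + a) / (2 y1)
s = (3*19^2 + 30) / (2*1) mod 43 = 19
x3 = s^2 - 2 x1 mod 43 = 19^2 - 2*19 = 22
y3 = s (x1 - x3) - y1 mod 43 = 19 * (19 - 22) - 1 = 28

2P = (22, 28)


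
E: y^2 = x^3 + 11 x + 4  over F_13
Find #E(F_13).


For each x in F_13, count y with y^2 = x^3 + 11 x + 4 mod 13:
  x = 0: RHS = 4, y in [2, 11]  -> 2 point(s)
  x = 1: RHS = 3, y in [4, 9]  -> 2 point(s)
  x = 3: RHS = 12, y in [5, 8]  -> 2 point(s)
  x = 6: RHS = 0, y in [0]  -> 1 point(s)
  x = 9: RHS = 0, y in [0]  -> 1 point(s)
  x = 10: RHS = 9, y in [3, 10]  -> 2 point(s)
  x = 11: RHS = 0, y in [0]  -> 1 point(s)
Affine points: 11. Add the point at infinity: total = 12.

#E(F_13) = 12


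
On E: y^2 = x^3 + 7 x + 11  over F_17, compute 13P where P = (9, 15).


k = 13 = 1101_2 (binary, LSB first: 1011)
Double-and-add from P = (9, 15):
  bit 0 = 1: acc = O + (9, 15) = (9, 15)
  bit 1 = 0: acc unchanged = (9, 15)
  bit 2 = 1: acc = (9, 15) + (3, 5) = (4, 16)
  bit 3 = 1: acc = (4, 16) + (11, 12) = (11, 5)

13P = (11, 5)


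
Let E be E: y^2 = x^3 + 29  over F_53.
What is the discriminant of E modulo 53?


4 a^3 + 27 b^2 = 4*0^3 + 27*29^2 = 0 + 22707 = 22707
Delta = -16 * (22707) = -363312
Delta mod 53 = 3

Delta = 3 (mod 53)


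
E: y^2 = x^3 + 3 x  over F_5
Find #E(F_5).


For each x in F_5, count y with y^2 = x^3 + 3 x + 0 mod 5:
  x = 0: RHS = 0, y in [0]  -> 1 point(s)
  x = 1: RHS = 4, y in [2, 3]  -> 2 point(s)
  x = 2: RHS = 4, y in [2, 3]  -> 2 point(s)
  x = 3: RHS = 1, y in [1, 4]  -> 2 point(s)
  x = 4: RHS = 1, y in [1, 4]  -> 2 point(s)
Affine points: 9. Add the point at infinity: total = 10.

#E(F_5) = 10


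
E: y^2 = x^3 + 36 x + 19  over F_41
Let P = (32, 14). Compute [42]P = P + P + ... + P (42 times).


k = 42 = 101010_2 (binary, LSB first: 010101)
Double-and-add from P = (32, 14):
  bit 0 = 0: acc unchanged = O
  bit 1 = 1: acc = O + (39, 29) = (39, 29)
  bit 2 = 0: acc unchanged = (39, 29)
  bit 3 = 1: acc = (39, 29) + (26, 32) = (27, 25)
  bit 4 = 0: acc unchanged = (27, 25)
  bit 5 = 1: acc = (27, 25) + (7, 32) = (39, 12)

42P = (39, 12)


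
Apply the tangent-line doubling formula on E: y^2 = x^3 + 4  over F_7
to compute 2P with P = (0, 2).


Doubling: s = (3 x1^2 + a) / (2 y1)
s = (3*0^2 + 0) / (2*2) mod 7 = 0
x3 = s^2 - 2 x1 mod 7 = 0^2 - 2*0 = 0
y3 = s (x1 - x3) - y1 mod 7 = 0 * (0 - 0) - 2 = 5

2P = (0, 5)


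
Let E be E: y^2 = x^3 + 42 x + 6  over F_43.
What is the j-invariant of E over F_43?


Delta = -16(4 a^3 + 27 b^2) mod 43 = 35
-1728 * (4 a)^3 = -1728 * (4*42)^3 mod 43 = 39
j = 39 * 35^(-1) mod 43 = 22

j = 22 (mod 43)


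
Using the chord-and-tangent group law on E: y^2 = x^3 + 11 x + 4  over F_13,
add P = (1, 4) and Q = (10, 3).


P != Q, so use the chord formula.
s = (y2 - y1) / (x2 - x1) = (12) / (9) mod 13 = 10
x3 = s^2 - x1 - x2 mod 13 = 10^2 - 1 - 10 = 11
y3 = s (x1 - x3) - y1 mod 13 = 10 * (1 - 11) - 4 = 0

P + Q = (11, 0)


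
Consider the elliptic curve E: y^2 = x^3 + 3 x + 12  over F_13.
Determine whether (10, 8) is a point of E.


Check whether y^2 = x^3 + 3 x + 12 (mod 13) for (x, y) = (10, 8).
LHS: y^2 = 8^2 mod 13 = 12
RHS: x^3 + 3 x + 12 = 10^3 + 3*10 + 12 mod 13 = 2
LHS != RHS

No, not on the curve


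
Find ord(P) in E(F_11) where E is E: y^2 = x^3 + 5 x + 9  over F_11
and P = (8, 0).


Compute successive multiples of P until we hit O:
  1P = (8, 0)
  2P = O

ord(P) = 2


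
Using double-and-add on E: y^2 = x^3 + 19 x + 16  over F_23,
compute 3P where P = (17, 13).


k = 3 = 11_2 (binary, LSB first: 11)
Double-and-add from P = (17, 13):
  bit 0 = 1: acc = O + (17, 13) = (17, 13)
  bit 1 = 1: acc = (17, 13) + (5, 12) = (5, 11)

3P = (5, 11)


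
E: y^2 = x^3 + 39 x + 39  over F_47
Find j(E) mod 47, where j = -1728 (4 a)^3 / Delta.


Delta = -16(4 a^3 + 27 b^2) mod 47 = 44
-1728 * (4 a)^3 = -1728 * (4*39)^3 mod 47 = 42
j = 42 * 44^(-1) mod 47 = 33

j = 33 (mod 47)


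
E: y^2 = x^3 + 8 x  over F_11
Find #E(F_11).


For each x in F_11, count y with y^2 = x^3 + 8 x + 0 mod 11:
  x = 0: RHS = 0, y in [0]  -> 1 point(s)
  x = 1: RHS = 9, y in [3, 8]  -> 2 point(s)
  x = 5: RHS = 0, y in [0]  -> 1 point(s)
  x = 6: RHS = 0, y in [0]  -> 1 point(s)
  x = 7: RHS = 3, y in [5, 6]  -> 2 point(s)
  x = 8: RHS = 4, y in [2, 9]  -> 2 point(s)
  x = 9: RHS = 9, y in [3, 8]  -> 2 point(s)
Affine points: 11. Add the point at infinity: total = 12.

#E(F_11) = 12


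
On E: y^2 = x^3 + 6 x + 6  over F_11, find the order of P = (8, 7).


Compute successive multiples of P until we hit O:
  1P = (8, 7)
  2P = (6, 4)
  3P = (2, 2)
  4P = (2, 9)
  5P = (6, 7)
  6P = (8, 4)
  7P = O

ord(P) = 7


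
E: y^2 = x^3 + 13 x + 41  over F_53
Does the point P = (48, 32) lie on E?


Check whether y^2 = x^3 + 13 x + 41 (mod 53) for (x, y) = (48, 32).
LHS: y^2 = 32^2 mod 53 = 17
RHS: x^3 + 13 x + 41 = 48^3 + 13*48 + 41 mod 53 = 10
LHS != RHS

No, not on the curve


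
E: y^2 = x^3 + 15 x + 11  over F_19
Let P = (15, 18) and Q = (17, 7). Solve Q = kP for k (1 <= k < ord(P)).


Enumerate multiples of P until we hit Q = (17, 7):
  1P = (15, 18)
  2P = (17, 7)
Match found at i = 2.

k = 2


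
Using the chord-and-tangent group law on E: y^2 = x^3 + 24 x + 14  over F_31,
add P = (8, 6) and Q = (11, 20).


P != Q, so use the chord formula.
s = (y2 - y1) / (x2 - x1) = (14) / (3) mod 31 = 15
x3 = s^2 - x1 - x2 mod 31 = 15^2 - 8 - 11 = 20
y3 = s (x1 - x3) - y1 mod 31 = 15 * (8 - 20) - 6 = 0

P + Q = (20, 0)


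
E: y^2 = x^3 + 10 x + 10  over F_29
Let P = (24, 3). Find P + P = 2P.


Doubling: s = (3 x1^2 + a) / (2 y1)
s = (3*24^2 + 10) / (2*3) mod 29 = 19
x3 = s^2 - 2 x1 mod 29 = 19^2 - 2*24 = 23
y3 = s (x1 - x3) - y1 mod 29 = 19 * (24 - 23) - 3 = 16

2P = (23, 16)


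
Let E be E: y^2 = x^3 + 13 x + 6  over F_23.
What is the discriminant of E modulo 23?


4 a^3 + 27 b^2 = 4*13^3 + 27*6^2 = 8788 + 972 = 9760
Delta = -16 * (9760) = -156160
Delta mod 23 = 10

Delta = 10 (mod 23)


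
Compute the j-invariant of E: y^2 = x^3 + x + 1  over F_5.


Delta = -16(4 a^3 + 27 b^2) mod 5 = 4
-1728 * (4 a)^3 = -1728 * (4*1)^3 mod 5 = 3
j = 3 * 4^(-1) mod 5 = 2

j = 2 (mod 5)


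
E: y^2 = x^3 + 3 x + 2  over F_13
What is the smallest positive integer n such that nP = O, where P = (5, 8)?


Compute successive multiples of P until we hit O:
  1P = (5, 8)
  2P = (3, 5)
  3P = (4, 0)
  4P = (3, 8)
  5P = (5, 5)
  6P = O

ord(P) = 6


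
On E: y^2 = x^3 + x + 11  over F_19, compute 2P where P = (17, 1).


k = 2 = 10_2 (binary, LSB first: 01)
Double-and-add from P = (17, 1):
  bit 0 = 0: acc unchanged = O
  bit 1 = 1: acc = O + (13, 6) = (13, 6)

2P = (13, 6)


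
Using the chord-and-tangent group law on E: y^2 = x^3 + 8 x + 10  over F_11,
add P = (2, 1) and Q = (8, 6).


P != Q, so use the chord formula.
s = (y2 - y1) / (x2 - x1) = (5) / (6) mod 11 = 10
x3 = s^2 - x1 - x2 mod 11 = 10^2 - 2 - 8 = 2
y3 = s (x1 - x3) - y1 mod 11 = 10 * (2 - 2) - 1 = 10

P + Q = (2, 10)


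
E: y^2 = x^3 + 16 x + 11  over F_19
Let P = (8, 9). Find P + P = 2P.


Doubling: s = (3 x1^2 + a) / (2 y1)
s = (3*8^2 + 16) / (2*9) mod 19 = 1
x3 = s^2 - 2 x1 mod 19 = 1^2 - 2*8 = 4
y3 = s (x1 - x3) - y1 mod 19 = 1 * (8 - 4) - 9 = 14

2P = (4, 14)


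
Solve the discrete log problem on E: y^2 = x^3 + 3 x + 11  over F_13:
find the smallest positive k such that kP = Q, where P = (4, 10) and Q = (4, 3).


Enumerate multiples of P until we hit Q = (4, 3):
  1P = (4, 10)
  2P = (9, 0)
  3P = (4, 3)
Match found at i = 3.

k = 3


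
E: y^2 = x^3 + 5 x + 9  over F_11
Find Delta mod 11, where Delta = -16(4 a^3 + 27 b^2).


4 a^3 + 27 b^2 = 4*5^3 + 27*9^2 = 500 + 2187 = 2687
Delta = -16 * (2687) = -42992
Delta mod 11 = 7

Delta = 7 (mod 11)


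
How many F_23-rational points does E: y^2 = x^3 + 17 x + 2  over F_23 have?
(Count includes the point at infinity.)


For each x in F_23, count y with y^2 = x^3 + 17 x + 2 mod 23:
  x = 0: RHS = 2, y in [5, 18]  -> 2 point(s)
  x = 7: RHS = 4, y in [2, 21]  -> 2 point(s)
  x = 8: RHS = 6, y in [11, 12]  -> 2 point(s)
  x = 11: RHS = 2, y in [5, 18]  -> 2 point(s)
  x = 12: RHS = 2, y in [5, 18]  -> 2 point(s)
  x = 16: RHS = 0, y in [0]  -> 1 point(s)
  x = 17: RHS = 6, y in [11, 12]  -> 2 point(s)
  x = 19: RHS = 8, y in [10, 13]  -> 2 point(s)
  x = 20: RHS = 16, y in [4, 19]  -> 2 point(s)
  x = 21: RHS = 6, y in [11, 12]  -> 2 point(s)
Affine points: 19. Add the point at infinity: total = 20.

#E(F_23) = 20


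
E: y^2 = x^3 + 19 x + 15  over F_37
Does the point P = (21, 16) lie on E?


Check whether y^2 = x^3 + 19 x + 15 (mod 37) for (x, y) = (21, 16).
LHS: y^2 = 16^2 mod 37 = 34
RHS: x^3 + 19 x + 15 = 21^3 + 19*21 + 15 mod 37 = 18
LHS != RHS

No, not on the curve


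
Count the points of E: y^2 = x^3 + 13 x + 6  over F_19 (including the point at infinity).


For each x in F_19, count y with y^2 = x^3 + 13 x + 6 mod 19:
  x = 0: RHS = 6, y in [5, 14]  -> 2 point(s)
  x = 1: RHS = 1, y in [1, 18]  -> 2 point(s)
  x = 5: RHS = 6, y in [5, 14]  -> 2 point(s)
  x = 9: RHS = 16, y in [4, 15]  -> 2 point(s)
  x = 11: RHS = 17, y in [6, 13]  -> 2 point(s)
  x = 12: RHS = 9, y in [3, 16]  -> 2 point(s)
  x = 13: RHS = 16, y in [4, 15]  -> 2 point(s)
  x = 14: RHS = 6, y in [5, 14]  -> 2 point(s)
  x = 15: RHS = 4, y in [2, 17]  -> 2 point(s)
  x = 16: RHS = 16, y in [4, 15]  -> 2 point(s)
  x = 18: RHS = 11, y in [7, 12]  -> 2 point(s)
Affine points: 22. Add the point at infinity: total = 23.

#E(F_19) = 23


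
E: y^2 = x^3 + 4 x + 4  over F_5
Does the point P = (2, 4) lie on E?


Check whether y^2 = x^3 + 4 x + 4 (mod 5) for (x, y) = (2, 4).
LHS: y^2 = 4^2 mod 5 = 1
RHS: x^3 + 4 x + 4 = 2^3 + 4*2 + 4 mod 5 = 0
LHS != RHS

No, not on the curve


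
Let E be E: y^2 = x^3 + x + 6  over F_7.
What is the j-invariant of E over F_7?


Delta = -16(4 a^3 + 27 b^2) mod 7 = 1
-1728 * (4 a)^3 = -1728 * (4*1)^3 mod 7 = 1
j = 1 * 1^(-1) mod 7 = 1

j = 1 (mod 7)


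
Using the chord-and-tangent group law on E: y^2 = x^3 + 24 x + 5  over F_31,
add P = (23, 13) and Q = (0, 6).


P != Q, so use the chord formula.
s = (y2 - y1) / (x2 - x1) = (24) / (8) mod 31 = 3
x3 = s^2 - x1 - x2 mod 31 = 3^2 - 23 - 0 = 17
y3 = s (x1 - x3) - y1 mod 31 = 3 * (23 - 17) - 13 = 5

P + Q = (17, 5)


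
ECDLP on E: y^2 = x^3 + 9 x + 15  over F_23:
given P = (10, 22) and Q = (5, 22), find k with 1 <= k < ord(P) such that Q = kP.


Enumerate multiples of P until we hit Q = (5, 22):
  1P = (10, 22)
  2P = (5, 22)
Match found at i = 2.

k = 2


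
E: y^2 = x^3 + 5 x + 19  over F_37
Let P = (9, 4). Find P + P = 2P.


Doubling: s = (3 x1^2 + a) / (2 y1)
s = (3*9^2 + 5) / (2*4) mod 37 = 31
x3 = s^2 - 2 x1 mod 37 = 31^2 - 2*9 = 18
y3 = s (x1 - x3) - y1 mod 37 = 31 * (9 - 18) - 4 = 13

2P = (18, 13)


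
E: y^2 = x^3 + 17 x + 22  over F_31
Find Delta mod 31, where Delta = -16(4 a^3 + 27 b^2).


4 a^3 + 27 b^2 = 4*17^3 + 27*22^2 = 19652 + 13068 = 32720
Delta = -16 * (32720) = -523520
Delta mod 31 = 8

Delta = 8 (mod 31)


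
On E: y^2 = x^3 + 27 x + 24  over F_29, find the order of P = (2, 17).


Compute successive multiples of P until we hit O:
  1P = (2, 17)
  2P = (0, 16)
  3P = (20, 3)
  4P = (23, 9)
  5P = (5, 9)
  6P = (13, 22)
  7P = (19, 28)
  8P = (3, 25)
  ... (continuing to 39P)
  39P = O

ord(P) = 39


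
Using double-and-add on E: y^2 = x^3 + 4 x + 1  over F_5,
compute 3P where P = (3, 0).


k = 3 = 11_2 (binary, LSB first: 11)
Double-and-add from P = (3, 0):
  bit 0 = 1: acc = O + (3, 0) = (3, 0)
  bit 1 = 1: acc = (3, 0) + O = (3, 0)

3P = (3, 0)


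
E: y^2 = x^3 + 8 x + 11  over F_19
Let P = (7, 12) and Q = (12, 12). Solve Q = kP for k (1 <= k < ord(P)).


Enumerate multiples of P until we hit Q = (12, 12):
  1P = (7, 12)
  2P = (16, 13)
  3P = (0, 12)
  4P = (12, 7)
  5P = (1, 1)
  6P = (17, 14)
  7P = (11, 10)
  8P = (6, 16)
  9P = (3, 10)
  10P = (14, 13)
  11P = (5, 10)
  12P = (8, 6)
  13P = (2, 15)
  14P = (2, 4)
  15P = (8, 13)
  16P = (5, 9)
  17P = (14, 6)
  18P = (3, 9)
  19P = (6, 3)
  20P = (11, 9)
  21P = (17, 5)
  22P = (1, 18)
  23P = (12, 12)
Match found at i = 23.

k = 23


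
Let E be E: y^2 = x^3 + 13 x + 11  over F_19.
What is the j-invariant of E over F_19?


Delta = -16(4 a^3 + 27 b^2) mod 19 = 8
-1728 * (4 a)^3 = -1728 * (4*13)^3 mod 19 = 8
j = 8 * 8^(-1) mod 19 = 1

j = 1 (mod 19)


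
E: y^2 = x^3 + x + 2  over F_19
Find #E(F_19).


For each x in F_19, count y with y^2 = x^3 + 1 x + 2 mod 19:
  x = 1: RHS = 4, y in [2, 17]  -> 2 point(s)
  x = 8: RHS = 9, y in [3, 16]  -> 2 point(s)
  x = 10: RHS = 5, y in [9, 10]  -> 2 point(s)
  x = 14: RHS = 5, y in [9, 10]  -> 2 point(s)
  x = 17: RHS = 11, y in [7, 12]  -> 2 point(s)
  x = 18: RHS = 0, y in [0]  -> 1 point(s)
Affine points: 11. Add the point at infinity: total = 12.

#E(F_19) = 12


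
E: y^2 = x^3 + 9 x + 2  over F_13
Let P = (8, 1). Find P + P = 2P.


Doubling: s = (3 x1^2 + a) / (2 y1)
s = (3*8^2 + 9) / (2*1) mod 13 = 3
x3 = s^2 - 2 x1 mod 13 = 3^2 - 2*8 = 6
y3 = s (x1 - x3) - y1 mod 13 = 3 * (8 - 6) - 1 = 5

2P = (6, 5)


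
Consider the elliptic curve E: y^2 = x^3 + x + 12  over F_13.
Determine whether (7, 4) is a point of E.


Check whether y^2 = x^3 + 1 x + 12 (mod 13) for (x, y) = (7, 4).
LHS: y^2 = 4^2 mod 13 = 3
RHS: x^3 + 1 x + 12 = 7^3 + 1*7 + 12 mod 13 = 11
LHS != RHS

No, not on the curve


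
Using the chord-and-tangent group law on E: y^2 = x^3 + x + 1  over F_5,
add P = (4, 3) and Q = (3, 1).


P != Q, so use the chord formula.
s = (y2 - y1) / (x2 - x1) = (3) / (4) mod 5 = 2
x3 = s^2 - x1 - x2 mod 5 = 2^2 - 4 - 3 = 2
y3 = s (x1 - x3) - y1 mod 5 = 2 * (4 - 2) - 3 = 1

P + Q = (2, 1)


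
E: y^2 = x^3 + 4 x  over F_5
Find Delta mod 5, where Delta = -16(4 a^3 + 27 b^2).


4 a^3 + 27 b^2 = 4*4^3 + 27*0^2 = 256 + 0 = 256
Delta = -16 * (256) = -4096
Delta mod 5 = 4

Delta = 4 (mod 5)


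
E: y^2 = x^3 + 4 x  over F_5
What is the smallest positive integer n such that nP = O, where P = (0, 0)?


Compute successive multiples of P until we hit O:
  1P = (0, 0)
  2P = O

ord(P) = 2


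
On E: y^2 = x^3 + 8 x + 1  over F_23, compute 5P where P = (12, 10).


k = 5 = 101_2 (binary, LSB first: 101)
Double-and-add from P = (12, 10):
  bit 0 = 1: acc = O + (12, 10) = (12, 10)
  bit 1 = 0: acc unchanged = (12, 10)
  bit 2 = 1: acc = (12, 10) + (16, 4) = (3, 11)

5P = (3, 11)


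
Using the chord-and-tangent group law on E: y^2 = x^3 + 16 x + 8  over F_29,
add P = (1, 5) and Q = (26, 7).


P != Q, so use the chord formula.
s = (y2 - y1) / (x2 - x1) = (2) / (25) mod 29 = 14
x3 = s^2 - x1 - x2 mod 29 = 14^2 - 1 - 26 = 24
y3 = s (x1 - x3) - y1 mod 29 = 14 * (1 - 24) - 5 = 21

P + Q = (24, 21)


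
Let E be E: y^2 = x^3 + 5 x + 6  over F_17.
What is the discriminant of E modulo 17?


4 a^3 + 27 b^2 = 4*5^3 + 27*6^2 = 500 + 972 = 1472
Delta = -16 * (1472) = -23552
Delta mod 17 = 10

Delta = 10 (mod 17)


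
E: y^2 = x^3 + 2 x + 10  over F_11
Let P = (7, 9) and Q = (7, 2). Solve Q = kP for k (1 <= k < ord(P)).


Enumerate multiples of P until we hit Q = (7, 2):
  1P = (7, 9)
  2P = (2, 0)
  3P = (7, 2)
Match found at i = 3.

k = 3


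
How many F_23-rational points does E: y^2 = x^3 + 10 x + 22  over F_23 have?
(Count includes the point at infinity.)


For each x in F_23, count y with y^2 = x^3 + 10 x + 22 mod 23:
  x = 2: RHS = 4, y in [2, 21]  -> 2 point(s)
  x = 5: RHS = 13, y in [6, 17]  -> 2 point(s)
  x = 8: RHS = 16, y in [4, 19]  -> 2 point(s)
  x = 9: RHS = 13, y in [6, 17]  -> 2 point(s)
  x = 10: RHS = 18, y in [8, 15]  -> 2 point(s)
  x = 13: RHS = 3, y in [7, 16]  -> 2 point(s)
  x = 14: RHS = 8, y in [10, 13]  -> 2 point(s)
  x = 16: RHS = 0, y in [0]  -> 1 point(s)
  x = 18: RHS = 8, y in [10, 13]  -> 2 point(s)
Affine points: 17. Add the point at infinity: total = 18.

#E(F_23) = 18


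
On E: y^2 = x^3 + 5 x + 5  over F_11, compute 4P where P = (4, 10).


k = 4 = 100_2 (binary, LSB first: 001)
Double-and-add from P = (4, 10):
  bit 0 = 0: acc unchanged = O
  bit 1 = 0: acc unchanged = O
  bit 2 = 1: acc = O + (4, 10) = (4, 10)

4P = (4, 10)


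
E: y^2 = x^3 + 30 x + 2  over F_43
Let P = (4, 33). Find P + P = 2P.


Doubling: s = (3 x1^2 + a) / (2 y1)
s = (3*4^2 + 30) / (2*33) mod 43 = 9
x3 = s^2 - 2 x1 mod 43 = 9^2 - 2*4 = 30
y3 = s (x1 - x3) - y1 mod 43 = 9 * (4 - 30) - 33 = 34

2P = (30, 34)


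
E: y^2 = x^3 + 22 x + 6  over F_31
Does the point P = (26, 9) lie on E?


Check whether y^2 = x^3 + 22 x + 6 (mod 31) for (x, y) = (26, 9).
LHS: y^2 = 9^2 mod 31 = 19
RHS: x^3 + 22 x + 6 = 26^3 + 22*26 + 6 mod 31 = 19
LHS = RHS

Yes, on the curve


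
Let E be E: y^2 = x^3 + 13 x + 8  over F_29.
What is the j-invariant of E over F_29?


Delta = -16(4 a^3 + 27 b^2) mod 29 = 2
-1728 * (4 a)^3 = -1728 * (4*13)^3 mod 29 = 18
j = 18 * 2^(-1) mod 29 = 9

j = 9 (mod 29)


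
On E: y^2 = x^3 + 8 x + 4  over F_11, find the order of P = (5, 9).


Compute successive multiples of P until we hit O:
  1P = (5, 9)
  2P = (6, 9)
  3P = (0, 2)
  4P = (4, 10)
  5P = (3, 0)
  6P = (4, 1)
  7P = (0, 9)
  8P = (6, 2)
  ... (continuing to 10P)
  10P = O

ord(P) = 10


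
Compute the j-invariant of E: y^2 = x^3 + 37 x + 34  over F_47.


Delta = -16(4 a^3 + 27 b^2) mod 47 = 16
-1728 * (4 a)^3 = -1728 * (4*37)^3 mod 47 = 13
j = 13 * 16^(-1) mod 47 = 39

j = 39 (mod 47)


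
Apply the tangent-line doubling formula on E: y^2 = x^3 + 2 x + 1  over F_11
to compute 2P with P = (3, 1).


Doubling: s = (3 x1^2 + a) / (2 y1)
s = (3*3^2 + 2) / (2*1) mod 11 = 9
x3 = s^2 - 2 x1 mod 11 = 9^2 - 2*3 = 9
y3 = s (x1 - x3) - y1 mod 11 = 9 * (3 - 9) - 1 = 0

2P = (9, 0)


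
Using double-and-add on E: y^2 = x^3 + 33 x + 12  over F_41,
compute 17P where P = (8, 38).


k = 17 = 10001_2 (binary, LSB first: 10001)
Double-and-add from P = (8, 38):
  bit 0 = 1: acc = O + (8, 38) = (8, 38)
  bit 1 = 0: acc unchanged = (8, 38)
  bit 2 = 0: acc unchanged = (8, 38)
  bit 3 = 0: acc unchanged = (8, 38)
  bit 4 = 1: acc = (8, 38) + (25, 29) = (28, 16)

17P = (28, 16)


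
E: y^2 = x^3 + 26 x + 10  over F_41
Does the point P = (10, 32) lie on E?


Check whether y^2 = x^3 + 26 x + 10 (mod 41) for (x, y) = (10, 32).
LHS: y^2 = 32^2 mod 41 = 40
RHS: x^3 + 26 x + 10 = 10^3 + 26*10 + 10 mod 41 = 40
LHS = RHS

Yes, on the curve


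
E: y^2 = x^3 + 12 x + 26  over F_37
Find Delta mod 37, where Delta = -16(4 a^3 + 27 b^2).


4 a^3 + 27 b^2 = 4*12^3 + 27*26^2 = 6912 + 18252 = 25164
Delta = -16 * (25164) = -402624
Delta mod 37 = 10

Delta = 10 (mod 37)


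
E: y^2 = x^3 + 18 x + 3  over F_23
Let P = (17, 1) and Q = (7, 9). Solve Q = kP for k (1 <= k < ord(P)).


Enumerate multiples of P until we hit Q = (7, 9):
  1P = (17, 1)
  2P = (2, 1)
  3P = (4, 22)
  4P = (14, 3)
  5P = (18, 15)
  6P = (0, 7)
  7P = (7, 9)
Match found at i = 7.

k = 7


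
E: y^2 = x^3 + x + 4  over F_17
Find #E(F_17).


For each x in F_17, count y with y^2 = x^3 + 1 x + 4 mod 17:
  x = 0: RHS = 4, y in [2, 15]  -> 2 point(s)
  x = 3: RHS = 0, y in [0]  -> 1 point(s)
  x = 4: RHS = 4, y in [2, 15]  -> 2 point(s)
  x = 5: RHS = 15, y in [7, 10]  -> 2 point(s)
  x = 13: RHS = 4, y in [2, 15]  -> 2 point(s)
  x = 14: RHS = 8, y in [5, 12]  -> 2 point(s)
  x = 16: RHS = 2, y in [6, 11]  -> 2 point(s)
Affine points: 13. Add the point at infinity: total = 14.

#E(F_17) = 14


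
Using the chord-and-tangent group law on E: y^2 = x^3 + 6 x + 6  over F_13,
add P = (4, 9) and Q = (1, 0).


P != Q, so use the chord formula.
s = (y2 - y1) / (x2 - x1) = (4) / (10) mod 13 = 3
x3 = s^2 - x1 - x2 mod 13 = 3^2 - 4 - 1 = 4
y3 = s (x1 - x3) - y1 mod 13 = 3 * (4 - 4) - 9 = 4

P + Q = (4, 4)


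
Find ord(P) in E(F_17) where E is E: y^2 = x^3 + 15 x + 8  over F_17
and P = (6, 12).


Compute successive multiples of P until we hit O:
  1P = (6, 12)
  2P = (14, 15)
  3P = (16, 14)
  4P = (10, 11)
  5P = (0, 12)
  6P = (11, 5)
  7P = (4, 9)
  8P = (5, 15)
  ... (continuing to 19P)
  19P = O

ord(P) = 19


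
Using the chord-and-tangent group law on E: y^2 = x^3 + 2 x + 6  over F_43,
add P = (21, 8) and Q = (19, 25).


P != Q, so use the chord formula.
s = (y2 - y1) / (x2 - x1) = (17) / (41) mod 43 = 13
x3 = s^2 - x1 - x2 mod 43 = 13^2 - 21 - 19 = 0
y3 = s (x1 - x3) - y1 mod 43 = 13 * (21 - 0) - 8 = 7

P + Q = (0, 7)


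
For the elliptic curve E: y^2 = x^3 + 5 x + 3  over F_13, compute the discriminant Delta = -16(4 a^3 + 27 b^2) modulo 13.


4 a^3 + 27 b^2 = 4*5^3 + 27*3^2 = 500 + 243 = 743
Delta = -16 * (743) = -11888
Delta mod 13 = 7

Delta = 7 (mod 13)


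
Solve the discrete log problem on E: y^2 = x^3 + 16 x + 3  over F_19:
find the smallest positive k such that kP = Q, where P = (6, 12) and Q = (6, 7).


Enumerate multiples of P until we hit Q = (6, 7):
  1P = (6, 12)
  2P = (11, 16)
  3P = (11, 3)
  4P = (6, 7)
Match found at i = 4.

k = 4


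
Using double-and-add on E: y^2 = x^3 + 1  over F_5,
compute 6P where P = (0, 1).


k = 6 = 110_2 (binary, LSB first: 011)
Double-and-add from P = (0, 1):
  bit 0 = 0: acc unchanged = O
  bit 1 = 1: acc = O + (0, 4) = (0, 4)
  bit 2 = 1: acc = (0, 4) + (0, 1) = O

6P = O


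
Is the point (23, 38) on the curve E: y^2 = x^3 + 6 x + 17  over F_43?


Check whether y^2 = x^3 + 6 x + 17 (mod 43) for (x, y) = (23, 38).
LHS: y^2 = 38^2 mod 43 = 25
RHS: x^3 + 6 x + 17 = 23^3 + 6*23 + 17 mod 43 = 24
LHS != RHS

No, not on the curve


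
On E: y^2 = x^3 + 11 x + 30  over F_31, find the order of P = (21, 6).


Compute successive multiples of P until we hit O:
  1P = (21, 6)
  2P = (3, 11)
  3P = (11, 5)
  4P = (8, 17)
  5P = (4, 13)
  6P = (14, 13)
  7P = (28, 1)
  8P = (23, 22)
  ... (continuing to 34P)
  34P = O

ord(P) = 34


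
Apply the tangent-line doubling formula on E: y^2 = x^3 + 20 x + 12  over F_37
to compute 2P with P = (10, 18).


Doubling: s = (3 x1^2 + a) / (2 y1)
s = (3*10^2 + 20) / (2*18) mod 37 = 13
x3 = s^2 - 2 x1 mod 37 = 13^2 - 2*10 = 1
y3 = s (x1 - x3) - y1 mod 37 = 13 * (10 - 1) - 18 = 25

2P = (1, 25)


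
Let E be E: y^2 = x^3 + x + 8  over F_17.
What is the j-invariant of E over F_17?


Delta = -16(4 a^3 + 27 b^2) mod 17 = 15
-1728 * (4 a)^3 = -1728 * (4*1)^3 mod 17 = 10
j = 10 * 15^(-1) mod 17 = 12

j = 12 (mod 17)


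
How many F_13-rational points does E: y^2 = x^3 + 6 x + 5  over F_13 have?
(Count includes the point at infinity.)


For each x in F_13, count y with y^2 = x^3 + 6 x + 5 mod 13:
  x = 1: RHS = 12, y in [5, 8]  -> 2 point(s)
  x = 2: RHS = 12, y in [5, 8]  -> 2 point(s)
  x = 5: RHS = 4, y in [2, 11]  -> 2 point(s)
  x = 6: RHS = 10, y in [6, 7]  -> 2 point(s)
  x = 7: RHS = 0, y in [0]  -> 1 point(s)
  x = 10: RHS = 12, y in [5, 8]  -> 2 point(s)
Affine points: 11. Add the point at infinity: total = 12.

#E(F_13) = 12


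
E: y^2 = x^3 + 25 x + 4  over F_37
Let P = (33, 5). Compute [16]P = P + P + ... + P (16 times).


k = 16 = 10000_2 (binary, LSB first: 00001)
Double-and-add from P = (33, 5):
  bit 0 = 0: acc unchanged = O
  bit 1 = 0: acc unchanged = O
  bit 2 = 0: acc unchanged = O
  bit 3 = 0: acc unchanged = O
  bit 4 = 1: acc = O + (27, 30) = (27, 30)

16P = (27, 30)


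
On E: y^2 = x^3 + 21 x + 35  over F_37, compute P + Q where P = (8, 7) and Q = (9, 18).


P != Q, so use the chord formula.
s = (y2 - y1) / (x2 - x1) = (11) / (1) mod 37 = 11
x3 = s^2 - x1 - x2 mod 37 = 11^2 - 8 - 9 = 30
y3 = s (x1 - x3) - y1 mod 37 = 11 * (8 - 30) - 7 = 10

P + Q = (30, 10)


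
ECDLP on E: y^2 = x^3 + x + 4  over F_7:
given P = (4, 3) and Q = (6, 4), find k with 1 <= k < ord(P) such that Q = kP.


Enumerate multiples of P until we hit Q = (6, 4):
  1P = (4, 3)
  2P = (6, 4)
Match found at i = 2.

k = 2


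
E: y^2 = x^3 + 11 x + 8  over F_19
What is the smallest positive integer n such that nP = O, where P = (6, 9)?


Compute successive multiples of P until we hit O:
  1P = (6, 9)
  2P = (13, 7)
  3P = (9, 0)
  4P = (13, 12)
  5P = (6, 10)
  6P = O

ord(P) = 6
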